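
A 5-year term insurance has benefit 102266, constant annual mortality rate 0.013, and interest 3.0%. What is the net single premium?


NSP = benefit * sum_{k=0}^{n-1} k_p_x * q * v^(k+1)
With constant q=0.013, v=0.970874
Sum = 0.058053
NSP = 102266 * 0.058053
= 5936.8588


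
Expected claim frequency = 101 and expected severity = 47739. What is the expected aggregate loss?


E[S] = E[N] * E[X]
= 101 * 47739
= 4.8216e+06


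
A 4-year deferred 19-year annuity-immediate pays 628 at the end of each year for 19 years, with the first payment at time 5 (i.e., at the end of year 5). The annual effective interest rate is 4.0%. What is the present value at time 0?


PV at time 4 of the 19-year annuity-immediate:
a_n = 628 * (1-(1+0.04)^(-19))/0.04 = 8248.1139
Discount back 4 years to time 0:
PV = 8248.1139 * (1+0.04)^(-4)
= 8248.1139 * 0.854804
= 7050.5224


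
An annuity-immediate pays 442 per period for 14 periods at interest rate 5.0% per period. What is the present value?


PV = PMT * (1 - (1+i)^(-n)) / i
= 442 * (1 - (1+0.05)^(-14)) / 0.05
= 442 * (1 - 0.505068) / 0.05
= 442 * 9.898641
= 4375.1993


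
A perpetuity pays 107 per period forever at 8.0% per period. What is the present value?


PV = PMT / i
= 107 / 0.08
= 1337.5


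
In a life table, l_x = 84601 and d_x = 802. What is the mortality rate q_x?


q_x = d_x / l_x
= 802 / 84601
= 0.0095


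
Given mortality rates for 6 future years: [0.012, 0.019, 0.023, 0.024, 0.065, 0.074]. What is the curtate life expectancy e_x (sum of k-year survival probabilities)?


e_x = sum_{k=1}^{n} k_p_x
k_p_x values:
  1_p_x = 0.988
  2_p_x = 0.969228
  3_p_x = 0.946936
  4_p_x = 0.924209
  5_p_x = 0.864136
  6_p_x = 0.80019
e_x = 5.4927


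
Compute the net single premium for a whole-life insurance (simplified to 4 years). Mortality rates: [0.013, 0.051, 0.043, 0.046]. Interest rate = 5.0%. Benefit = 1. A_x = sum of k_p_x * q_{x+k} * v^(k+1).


v = 0.952381
Year 0: k_p_x=1.0, q=0.013, term=0.012381
Year 1: k_p_x=0.987, q=0.051, term=0.045657
Year 2: k_p_x=0.936663, q=0.043, term=0.034792
Year 3: k_p_x=0.896386, q=0.046, term=0.033923
A_x = 0.1268


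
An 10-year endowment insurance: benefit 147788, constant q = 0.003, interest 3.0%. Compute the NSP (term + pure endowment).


Term component = 3734.0646
Pure endowment = 10_p_x * v^10 * benefit = 0.970402 * 0.744094 * 147788 = 106713.2896
NSP = 110447.3542


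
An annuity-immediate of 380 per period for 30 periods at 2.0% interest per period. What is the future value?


FV = PMT * ((1+i)^n - 1) / i
= 380 * ((1.02)^30 - 1) / 0.02
= 380 * (1.811362 - 1) / 0.02
= 15415.8701


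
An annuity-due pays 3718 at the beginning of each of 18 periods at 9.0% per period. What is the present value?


PV_due = PMT * (1-(1+i)^(-n))/i * (1+i)
PV_immediate = 32553.4142
PV_due = 32553.4142 * 1.09
= 35483.2214


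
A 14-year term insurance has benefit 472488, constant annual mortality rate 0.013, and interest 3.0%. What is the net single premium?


NSP = benefit * sum_{k=0}^{n-1} k_p_x * q * v^(k+1)
With constant q=0.013, v=0.970874
Sum = 0.13591
NSP = 472488 * 0.13591
= 64215.8619


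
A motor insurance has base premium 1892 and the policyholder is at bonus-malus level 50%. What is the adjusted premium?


adjusted = base * BM_level / 100
= 1892 * 50 / 100
= 1892 * 0.5
= 946.0


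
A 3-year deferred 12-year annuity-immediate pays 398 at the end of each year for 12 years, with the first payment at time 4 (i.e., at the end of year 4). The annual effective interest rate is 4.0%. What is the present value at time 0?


PV at time 3 of the 12-year annuity-immediate:
a_n = 398 * (1-(1+0.04)^(-12))/0.04 = 3735.2594
Discount back 3 years to time 0:
PV = 3735.2594 * (1+0.04)^(-3)
= 3735.2594 * 0.888996
= 3320.632


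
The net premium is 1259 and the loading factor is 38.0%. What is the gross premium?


Gross = net * (1 + loading)
= 1259 * (1 + 0.38)
= 1259 * 1.38
= 1737.42


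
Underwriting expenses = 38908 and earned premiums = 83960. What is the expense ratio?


Expense ratio = expenses / premiums
= 38908 / 83960
= 0.4634


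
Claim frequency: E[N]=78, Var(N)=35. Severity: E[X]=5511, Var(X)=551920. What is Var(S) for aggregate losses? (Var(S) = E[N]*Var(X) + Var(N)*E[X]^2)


Var(S) = E[N]*Var(X) + Var(N)*E[X]^2
= 78*551920 + 35*5511^2
= 43049760 + 1062989235
= 1.1060e+09


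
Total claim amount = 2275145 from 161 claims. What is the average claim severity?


severity = total / number
= 2275145 / 161
= 14131.3354


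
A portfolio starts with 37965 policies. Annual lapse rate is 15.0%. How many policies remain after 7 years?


remaining = initial * (1 - lapse)^years
= 37965 * (1 - 0.15)^7
= 37965 * 0.320577
= 12170.7092


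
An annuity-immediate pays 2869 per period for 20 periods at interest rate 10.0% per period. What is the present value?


PV = PMT * (1 - (1+i)^(-n)) / i
= 2869 * (1 - (1+0.1)^(-20)) / 0.1
= 2869 * (1 - 0.148644) / 0.1
= 2869 * 8.513564
= 24425.4143


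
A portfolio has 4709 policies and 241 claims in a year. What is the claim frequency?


frequency = claims / policies
= 241 / 4709
= 0.0512


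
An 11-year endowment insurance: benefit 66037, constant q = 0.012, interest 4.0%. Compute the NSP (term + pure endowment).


Term component = 6571.1881
Pure endowment = 11_p_x * v^11 * benefit = 0.875642 * 0.649581 * 66037 = 37561.8517
NSP = 44133.0398


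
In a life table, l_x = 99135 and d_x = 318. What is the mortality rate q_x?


q_x = d_x / l_x
= 318 / 99135
= 0.0032


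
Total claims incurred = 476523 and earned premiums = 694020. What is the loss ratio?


Loss ratio = claims / premiums
= 476523 / 694020
= 0.6866


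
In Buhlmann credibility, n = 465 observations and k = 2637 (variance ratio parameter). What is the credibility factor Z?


Z = n / (n + k)
= 465 / (465 + 2637)
= 465 / 3102
= 0.1499


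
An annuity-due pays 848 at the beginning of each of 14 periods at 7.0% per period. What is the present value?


PV_due = PMT * (1-(1+i)^(-n))/i * (1+i)
PV_immediate = 7416.1569
PV_due = 7416.1569 * 1.07
= 7935.2878


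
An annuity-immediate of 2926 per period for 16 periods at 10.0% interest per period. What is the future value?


FV = PMT * ((1+i)^n - 1) / i
= 2926 * ((1.1)^16 - 1) / 0.1
= 2926 * (4.594973 - 1) / 0.1
= 105188.9096


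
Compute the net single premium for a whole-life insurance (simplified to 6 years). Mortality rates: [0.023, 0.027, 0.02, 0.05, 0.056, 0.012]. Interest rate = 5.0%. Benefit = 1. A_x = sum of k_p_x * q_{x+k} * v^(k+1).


v = 0.952381
Year 0: k_p_x=1.0, q=0.023, term=0.021905
Year 1: k_p_x=0.977, q=0.027, term=0.023927
Year 2: k_p_x=0.950621, q=0.02, term=0.016424
Year 3: k_p_x=0.931609, q=0.05, term=0.038322
Year 4: k_p_x=0.885028, q=0.056, term=0.038833
Year 5: k_p_x=0.835467, q=0.012, term=0.007481
A_x = 0.1469


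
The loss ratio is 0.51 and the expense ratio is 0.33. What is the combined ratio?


Combined ratio = loss ratio + expense ratio
= 0.51 + 0.33
= 0.84


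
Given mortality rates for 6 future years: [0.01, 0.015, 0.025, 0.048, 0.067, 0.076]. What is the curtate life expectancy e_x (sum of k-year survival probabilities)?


e_x = sum_{k=1}^{n} k_p_x
k_p_x values:
  1_p_x = 0.99
  2_p_x = 0.97515
  3_p_x = 0.950771
  4_p_x = 0.905134
  5_p_x = 0.84449
  6_p_x = 0.780309
e_x = 5.4459


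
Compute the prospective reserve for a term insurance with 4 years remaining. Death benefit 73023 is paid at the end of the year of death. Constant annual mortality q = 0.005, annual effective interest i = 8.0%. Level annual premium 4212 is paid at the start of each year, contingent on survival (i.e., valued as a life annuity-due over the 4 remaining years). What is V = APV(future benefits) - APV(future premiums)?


v = 1/(1+i) = 0.925926
APV(future benefits) per unit = sum_{k=0}^{3} k_p_x * q * v^(k+1) = 0.016445
APV(future benefits) = 73023 * 0.016445 = 1200.8454
Life annuity-due factor ä_{x:4} = sum_{k=0}^{3} k_p_x * v^k = 3.552067
APV(future premiums) = 4212 * 3.552067 = 14961.3077
V = 1200.8454 - 14961.3077
= -13760.4623


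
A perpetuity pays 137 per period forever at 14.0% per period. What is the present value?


PV = PMT / i
= 137 / 0.14
= 978.5714


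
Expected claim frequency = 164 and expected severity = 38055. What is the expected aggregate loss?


E[S] = E[N] * E[X]
= 164 * 38055
= 6.2410e+06


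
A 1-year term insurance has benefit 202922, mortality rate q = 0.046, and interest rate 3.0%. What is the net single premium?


NSP = benefit * q * v
v = 1/(1+i) = 0.970874
NSP = 202922 * 0.046 * 0.970874
= 9062.5359


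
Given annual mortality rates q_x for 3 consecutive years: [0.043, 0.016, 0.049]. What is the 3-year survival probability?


p_k = 1 - q_k for each year
Survival = product of (1 - q_k)
= 0.957 * 0.984 * 0.951
= 0.8955


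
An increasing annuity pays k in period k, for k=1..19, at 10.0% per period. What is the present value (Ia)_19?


(Ia)_n = sum_{k=1}^{n} k * v^k, v = 1/(1+i)
v = 0.909091
Sum computed term by term:
(Ia)_19 = 60.9476


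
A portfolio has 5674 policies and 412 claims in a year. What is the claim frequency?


frequency = claims / policies
= 412 / 5674
= 0.0726


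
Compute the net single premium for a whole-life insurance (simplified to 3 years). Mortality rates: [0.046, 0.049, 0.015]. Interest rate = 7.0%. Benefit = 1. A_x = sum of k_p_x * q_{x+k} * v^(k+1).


v = 0.934579
Year 0: k_p_x=1.0, q=0.046, term=0.042991
Year 1: k_p_x=0.954, q=0.049, term=0.04083
Year 2: k_p_x=0.907254, q=0.015, term=0.011109
A_x = 0.0949


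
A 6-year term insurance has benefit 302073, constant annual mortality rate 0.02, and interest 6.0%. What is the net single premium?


NSP = benefit * sum_{k=0}^{n-1} k_p_x * q * v^(k+1)
With constant q=0.02, v=0.943396
Sum = 0.093879
NSP = 302073 * 0.093879
= 28358.3169


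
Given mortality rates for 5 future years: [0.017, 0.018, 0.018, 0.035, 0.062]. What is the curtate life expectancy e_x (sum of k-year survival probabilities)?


e_x = sum_{k=1}^{n} k_p_x
k_p_x values:
  1_p_x = 0.983
  2_p_x = 0.965306
  3_p_x = 0.94793
  4_p_x = 0.914753
  5_p_x = 0.858038
e_x = 4.669


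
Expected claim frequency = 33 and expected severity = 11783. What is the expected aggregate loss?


E[S] = E[N] * E[X]
= 33 * 11783
= 388839


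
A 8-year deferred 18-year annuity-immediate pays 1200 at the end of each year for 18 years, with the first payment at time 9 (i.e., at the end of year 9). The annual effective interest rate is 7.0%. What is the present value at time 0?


PV at time 8 of the 18-year annuity-immediate:
a_n = 1200 * (1-(1+0.07)^(-18))/0.07 = 12070.9043
Discount back 8 years to time 0:
PV = 12070.9043 * (1+0.07)^(-8)
= 12070.9043 * 0.582009
= 7025.3762


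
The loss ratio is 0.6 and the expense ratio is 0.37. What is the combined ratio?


Combined ratio = loss ratio + expense ratio
= 0.6 + 0.37
= 0.97


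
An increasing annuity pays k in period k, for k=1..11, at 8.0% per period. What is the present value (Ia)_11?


(Ia)_n = sum_{k=1}^{n} k * v^k, v = 1/(1+i)
v = 0.925926
Sum computed term by term:
(Ia)_11 = 37.4046


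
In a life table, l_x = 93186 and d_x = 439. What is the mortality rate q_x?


q_x = d_x / l_x
= 439 / 93186
= 0.0047


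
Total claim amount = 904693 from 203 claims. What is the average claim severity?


severity = total / number
= 904693 / 203
= 4456.6158


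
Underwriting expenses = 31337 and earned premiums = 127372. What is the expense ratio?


Expense ratio = expenses / premiums
= 31337 / 127372
= 0.246


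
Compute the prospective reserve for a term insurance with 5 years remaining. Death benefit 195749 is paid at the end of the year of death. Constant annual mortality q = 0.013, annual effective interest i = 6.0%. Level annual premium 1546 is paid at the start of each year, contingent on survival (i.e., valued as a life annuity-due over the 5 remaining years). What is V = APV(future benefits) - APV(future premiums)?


v = 1/(1+i) = 0.943396
APV(future benefits) per unit = sum_{k=0}^{4} k_p_x * q * v^(k+1) = 0.053437
APV(future benefits) = 195749 * 0.053437 = 10460.1607
Life annuity-due factor ä_{x:5} = sum_{k=0}^{4} k_p_x * v^k = 4.357138
APV(future premiums) = 1546 * 4.357138 = 6736.1354
V = 10460.1607 - 6736.1354
= 3724.0253


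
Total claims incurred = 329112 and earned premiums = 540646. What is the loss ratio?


Loss ratio = claims / premiums
= 329112 / 540646
= 0.6087


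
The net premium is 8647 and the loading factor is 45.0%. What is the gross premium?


Gross = net * (1 + loading)
= 8647 * (1 + 0.45)
= 8647 * 1.45
= 12538.15


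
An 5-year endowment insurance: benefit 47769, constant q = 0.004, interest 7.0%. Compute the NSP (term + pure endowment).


Term component = 777.6275
Pure endowment = 5_p_x * v^5 * benefit = 0.980159 * 0.712986 * 47769 = 33382.8917
NSP = 34160.5192


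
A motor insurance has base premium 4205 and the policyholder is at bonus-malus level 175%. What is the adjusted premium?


adjusted = base * BM_level / 100
= 4205 * 175 / 100
= 4205 * 1.75
= 7358.75


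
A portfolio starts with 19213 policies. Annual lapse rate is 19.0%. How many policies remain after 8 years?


remaining = initial * (1 - lapse)^years
= 19213 * (1 - 0.19)^8
= 19213 * 0.185302
= 3560.2077


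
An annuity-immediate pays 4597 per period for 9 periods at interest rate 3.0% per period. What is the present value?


PV = PMT * (1 - (1+i)^(-n)) / i
= 4597 * (1 - (1+0.03)^(-9)) / 0.03
= 4597 * (1 - 0.766417) / 0.03
= 4597 * 7.786109
= 35792.7427


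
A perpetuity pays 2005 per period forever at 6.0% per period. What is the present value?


PV = PMT / i
= 2005 / 0.06
= 33416.6667


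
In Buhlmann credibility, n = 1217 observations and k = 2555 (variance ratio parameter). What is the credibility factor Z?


Z = n / (n + k)
= 1217 / (1217 + 2555)
= 1217 / 3772
= 0.3226


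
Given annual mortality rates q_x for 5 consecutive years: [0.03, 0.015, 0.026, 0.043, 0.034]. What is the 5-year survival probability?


p_k = 1 - q_k for each year
Survival = product of (1 - q_k)
= 0.97 * 0.985 * 0.974 * 0.957 * 0.966
= 0.8603


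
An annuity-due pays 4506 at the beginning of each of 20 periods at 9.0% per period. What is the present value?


PV_due = PMT * (1-(1+i)^(-n))/i * (1+i)
PV_immediate = 41133.2268
PV_due = 41133.2268 * 1.09
= 44835.2172


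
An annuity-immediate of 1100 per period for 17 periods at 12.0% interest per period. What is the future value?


FV = PMT * ((1+i)^n - 1) / i
= 1100 * ((1.12)^17 - 1) / 0.12
= 1100 * (6.866041 - 1) / 0.12
= 53772.0415


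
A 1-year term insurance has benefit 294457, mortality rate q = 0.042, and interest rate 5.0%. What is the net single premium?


NSP = benefit * q * v
v = 1/(1+i) = 0.952381
NSP = 294457 * 0.042 * 0.952381
= 11778.28


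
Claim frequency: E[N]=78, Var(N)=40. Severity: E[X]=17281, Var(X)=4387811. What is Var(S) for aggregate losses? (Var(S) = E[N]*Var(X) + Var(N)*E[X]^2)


Var(S) = E[N]*Var(X) + Var(N)*E[X]^2
= 78*4387811 + 40*17281^2
= 342249258 + 11945318440
= 1.2288e+10


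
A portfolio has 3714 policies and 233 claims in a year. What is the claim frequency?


frequency = claims / policies
= 233 / 3714
= 0.0627


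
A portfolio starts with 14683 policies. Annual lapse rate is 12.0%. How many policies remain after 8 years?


remaining = initial * (1 - lapse)^years
= 14683 * (1 - 0.12)^8
= 14683 * 0.359635
= 5280.5137


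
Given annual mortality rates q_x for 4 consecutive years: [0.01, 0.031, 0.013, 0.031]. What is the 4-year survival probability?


p_k = 1 - q_k for each year
Survival = product of (1 - q_k)
= 0.99 * 0.969 * 0.987 * 0.969
= 0.9175


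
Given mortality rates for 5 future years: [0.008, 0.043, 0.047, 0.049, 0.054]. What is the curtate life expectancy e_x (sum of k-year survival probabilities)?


e_x = sum_{k=1}^{n} k_p_x
k_p_x values:
  1_p_x = 0.992
  2_p_x = 0.949344
  3_p_x = 0.904725
  4_p_x = 0.860393
  5_p_x = 0.813932
e_x = 4.5204


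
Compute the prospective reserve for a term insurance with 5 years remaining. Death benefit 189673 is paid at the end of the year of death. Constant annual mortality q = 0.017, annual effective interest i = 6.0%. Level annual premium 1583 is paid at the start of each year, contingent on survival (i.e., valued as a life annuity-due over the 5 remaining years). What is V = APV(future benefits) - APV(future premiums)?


v = 1/(1+i) = 0.943396
APV(future benefits) per unit = sum_{k=0}^{4} k_p_x * q * v^(k+1) = 0.069355
APV(future benefits) = 189673 * 0.069355 = 13154.6974
Life annuity-due factor ä_{x:5} = sum_{k=0}^{4} k_p_x * v^k = 4.324464
APV(future premiums) = 1583 * 4.324464 = 6845.6266
V = 13154.6974 - 6845.6266
= 6309.0708


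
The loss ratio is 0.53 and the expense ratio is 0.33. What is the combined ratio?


Combined ratio = loss ratio + expense ratio
= 0.53 + 0.33
= 0.86


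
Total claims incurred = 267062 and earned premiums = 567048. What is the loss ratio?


Loss ratio = claims / premiums
= 267062 / 567048
= 0.471


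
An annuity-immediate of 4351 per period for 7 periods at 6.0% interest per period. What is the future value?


FV = PMT * ((1+i)^n - 1) / i
= 4351 * ((1.06)^7 - 1) / 0.06
= 4351 * (1.50363 - 1) / 0.06
= 36521.5876


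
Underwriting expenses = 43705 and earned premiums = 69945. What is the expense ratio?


Expense ratio = expenses / premiums
= 43705 / 69945
= 0.6248


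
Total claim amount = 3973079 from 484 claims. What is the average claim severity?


severity = total / number
= 3973079 / 484
= 8208.8409


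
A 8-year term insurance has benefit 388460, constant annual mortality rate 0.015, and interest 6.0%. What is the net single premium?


NSP = benefit * sum_{k=0}^{n-1} k_p_x * q * v^(k+1)
With constant q=0.015, v=0.943396
Sum = 0.088808
NSP = 388460 * 0.088808
= 34498.4178


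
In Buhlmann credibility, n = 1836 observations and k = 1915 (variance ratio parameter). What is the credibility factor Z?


Z = n / (n + k)
= 1836 / (1836 + 1915)
= 1836 / 3751
= 0.4895


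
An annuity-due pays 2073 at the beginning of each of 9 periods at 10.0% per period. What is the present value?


PV_due = PMT * (1-(1+i)^(-n))/i * (1+i)
PV_immediate = 11938.4564
PV_due = 11938.4564 * 1.1
= 13132.302


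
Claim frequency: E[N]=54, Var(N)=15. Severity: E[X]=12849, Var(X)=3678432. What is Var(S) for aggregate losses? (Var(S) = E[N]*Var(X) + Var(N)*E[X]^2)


Var(S) = E[N]*Var(X) + Var(N)*E[X]^2
= 54*3678432 + 15*12849^2
= 198635328 + 2476452015
= 2.6751e+09


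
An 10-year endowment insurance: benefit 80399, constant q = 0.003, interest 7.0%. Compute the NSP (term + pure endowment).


Term component = 1674.1614
Pure endowment = 10_p_x * v^10 * benefit = 0.970402 * 0.508349 * 80399 = 39661.0724
NSP = 41335.2338


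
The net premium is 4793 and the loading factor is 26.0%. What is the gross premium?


Gross = net * (1 + loading)
= 4793 * (1 + 0.26)
= 4793 * 1.26
= 6039.18


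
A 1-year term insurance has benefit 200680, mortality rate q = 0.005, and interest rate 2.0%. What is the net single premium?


NSP = benefit * q * v
v = 1/(1+i) = 0.980392
NSP = 200680 * 0.005 * 0.980392
= 983.7255


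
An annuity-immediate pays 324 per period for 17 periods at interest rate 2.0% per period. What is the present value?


PV = PMT * (1 - (1+i)^(-n)) / i
= 324 * (1 - (1+0.02)^(-17)) / 0.02
= 324 * (1 - 0.714163) / 0.02
= 324 * 14.291872
= 4630.5665


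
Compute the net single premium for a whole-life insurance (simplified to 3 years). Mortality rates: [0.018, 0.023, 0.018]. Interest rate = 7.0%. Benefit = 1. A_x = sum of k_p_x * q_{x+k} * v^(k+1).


v = 0.934579
Year 0: k_p_x=1.0, q=0.018, term=0.016822
Year 1: k_p_x=0.982, q=0.023, term=0.019727
Year 2: k_p_x=0.959414, q=0.018, term=0.014097
A_x = 0.0506


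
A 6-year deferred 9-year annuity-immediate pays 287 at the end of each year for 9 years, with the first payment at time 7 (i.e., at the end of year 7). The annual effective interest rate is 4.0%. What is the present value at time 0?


PV at time 6 of the 9-year annuity-immediate:
a_n = 287 * (1-(1+0.04)^(-9))/0.04 = 2133.9402
Discount back 6 years to time 0:
PV = 2133.9402 * (1+0.04)^(-6)
= 2133.9402 * 0.790315
= 1686.4839


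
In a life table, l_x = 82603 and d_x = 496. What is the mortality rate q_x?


q_x = d_x / l_x
= 496 / 82603
= 0.006


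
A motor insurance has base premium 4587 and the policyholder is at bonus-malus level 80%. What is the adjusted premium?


adjusted = base * BM_level / 100
= 4587 * 80 / 100
= 4587 * 0.8
= 3669.6


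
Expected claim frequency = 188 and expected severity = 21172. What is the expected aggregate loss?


E[S] = E[N] * E[X]
= 188 * 21172
= 3.9803e+06


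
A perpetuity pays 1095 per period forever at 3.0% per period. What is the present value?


PV = PMT / i
= 1095 / 0.03
= 36500.0


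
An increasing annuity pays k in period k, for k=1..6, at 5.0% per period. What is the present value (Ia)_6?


(Ia)_n = sum_{k=1}^{n} k * v^k, v = 1/(1+i)
v = 0.952381
Sum computed term by term:
(Ia)_6 = 17.0437


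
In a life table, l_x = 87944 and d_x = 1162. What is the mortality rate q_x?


q_x = d_x / l_x
= 1162 / 87944
= 0.0132


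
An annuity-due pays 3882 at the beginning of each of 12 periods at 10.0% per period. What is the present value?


PV_due = PMT * (1-(1+i)^(-n))/i * (1+i)
PV_immediate = 26450.7517
PV_due = 26450.7517 * 1.1
= 29095.8268


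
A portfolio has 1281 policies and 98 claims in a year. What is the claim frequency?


frequency = claims / policies
= 98 / 1281
= 0.0765


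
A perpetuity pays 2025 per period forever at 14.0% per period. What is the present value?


PV = PMT / i
= 2025 / 0.14
= 14464.2857


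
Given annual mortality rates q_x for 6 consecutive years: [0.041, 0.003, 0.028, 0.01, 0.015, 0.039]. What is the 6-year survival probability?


p_k = 1 - q_k for each year
Survival = product of (1 - q_k)
= 0.959 * 0.997 * 0.972 * 0.99 * 0.985 * 0.961
= 0.8709


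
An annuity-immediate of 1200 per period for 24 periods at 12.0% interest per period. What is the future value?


FV = PMT * ((1+i)^n - 1) / i
= 1200 * ((1.12)^24 - 1) / 0.12
= 1200 * (15.178629 - 1) / 0.12
= 141786.2893


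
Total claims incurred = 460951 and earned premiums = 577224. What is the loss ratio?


Loss ratio = claims / premiums
= 460951 / 577224
= 0.7986


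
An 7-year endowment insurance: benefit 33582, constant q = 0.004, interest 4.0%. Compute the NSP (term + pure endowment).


Term component = 797.1336
Pure endowment = 7_p_x * v^7 * benefit = 0.972334 * 0.759918 * 33582 = 24813.53
NSP = 25610.6636


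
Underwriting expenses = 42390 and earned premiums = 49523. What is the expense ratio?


Expense ratio = expenses / premiums
= 42390 / 49523
= 0.856


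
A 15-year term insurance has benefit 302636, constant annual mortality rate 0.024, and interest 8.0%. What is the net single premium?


NSP = benefit * sum_{k=0}^{n-1} k_p_x * q * v^(k+1)
With constant q=0.024, v=0.925926
Sum = 0.180237
NSP = 302636 * 0.180237
= 54546.1919


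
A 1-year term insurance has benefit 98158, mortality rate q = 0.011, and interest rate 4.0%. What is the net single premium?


NSP = benefit * q * v
v = 1/(1+i) = 0.961538
NSP = 98158 * 0.011 * 0.961538
= 1038.2096


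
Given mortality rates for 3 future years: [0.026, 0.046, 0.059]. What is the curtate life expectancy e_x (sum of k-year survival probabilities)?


e_x = sum_{k=1}^{n} k_p_x
k_p_x values:
  1_p_x = 0.974
  2_p_x = 0.929196
  3_p_x = 0.874373
e_x = 2.7776


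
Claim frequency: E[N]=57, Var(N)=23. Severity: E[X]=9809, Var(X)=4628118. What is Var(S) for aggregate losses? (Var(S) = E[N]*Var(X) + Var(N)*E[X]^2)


Var(S) = E[N]*Var(X) + Var(N)*E[X]^2
= 57*4628118 + 23*9809^2
= 263802726 + 2212979063
= 2.4768e+09


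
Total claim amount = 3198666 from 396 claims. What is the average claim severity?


severity = total / number
= 3198666 / 396
= 8077.4394


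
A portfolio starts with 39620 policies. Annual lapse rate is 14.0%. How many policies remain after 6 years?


remaining = initial * (1 - lapse)^years
= 39620 * (1 - 0.14)^6
= 39620 * 0.404567
= 16028.9539


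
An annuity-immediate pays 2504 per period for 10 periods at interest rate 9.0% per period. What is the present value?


PV = PMT * (1 - (1+i)^(-n)) / i
= 2504 * (1 - (1+0.09)^(-10)) / 0.09
= 2504 * (1 - 0.422411) / 0.09
= 2504 * 6.417658
= 16069.8149


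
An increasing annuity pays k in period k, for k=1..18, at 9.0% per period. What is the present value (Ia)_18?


(Ia)_n = sum_{k=1}^{n} k * v^k, v = 1/(1+i)
v = 0.917431
Sum computed term by term:
(Ia)_18 = 63.6416


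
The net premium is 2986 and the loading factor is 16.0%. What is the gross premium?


Gross = net * (1 + loading)
= 2986 * (1 + 0.16)
= 2986 * 1.16
= 3463.76


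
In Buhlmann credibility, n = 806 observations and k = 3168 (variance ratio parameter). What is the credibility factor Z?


Z = n / (n + k)
= 806 / (806 + 3168)
= 806 / 3974
= 0.2028


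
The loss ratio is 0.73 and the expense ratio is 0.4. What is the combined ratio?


Combined ratio = loss ratio + expense ratio
= 0.73 + 0.4
= 1.13


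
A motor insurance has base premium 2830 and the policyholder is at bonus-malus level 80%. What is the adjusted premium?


adjusted = base * BM_level / 100
= 2830 * 80 / 100
= 2830 * 0.8
= 2264.0


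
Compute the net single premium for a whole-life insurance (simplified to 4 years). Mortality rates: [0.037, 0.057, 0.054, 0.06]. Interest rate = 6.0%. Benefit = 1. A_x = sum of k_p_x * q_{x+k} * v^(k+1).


v = 0.943396
Year 0: k_p_x=1.0, q=0.037, term=0.034906
Year 1: k_p_x=0.963, q=0.057, term=0.048853
Year 2: k_p_x=0.908109, q=0.054, term=0.041173
Year 3: k_p_x=0.859071, q=0.06, term=0.040828
A_x = 0.1658


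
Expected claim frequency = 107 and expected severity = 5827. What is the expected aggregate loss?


E[S] = E[N] * E[X]
= 107 * 5827
= 623489


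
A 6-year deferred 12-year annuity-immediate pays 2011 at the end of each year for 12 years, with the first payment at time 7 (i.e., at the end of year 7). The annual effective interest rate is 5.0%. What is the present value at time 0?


PV at time 6 of the 12-year annuity-immediate:
a_n = 2011 * (1-(1+0.05)^(-12))/0.05 = 17823.999
Discount back 6 years to time 0:
PV = 17823.999 * (1+0.05)^(-6)
= 17823.999 * 0.746215
= 13300.5425


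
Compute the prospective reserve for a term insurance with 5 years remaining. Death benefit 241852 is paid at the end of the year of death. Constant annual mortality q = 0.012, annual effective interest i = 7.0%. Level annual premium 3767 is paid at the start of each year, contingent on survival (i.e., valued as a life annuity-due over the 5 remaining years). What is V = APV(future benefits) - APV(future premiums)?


v = 1/(1+i) = 0.934579
APV(future benefits) per unit = sum_{k=0}^{4} k_p_x * q * v^(k+1) = 0.048114
APV(future benefits) = 241852 * 0.048114 = 11636.4508
Life annuity-due factor ä_{x:5} = sum_{k=0}^{4} k_p_x * v^k = 4.290159
APV(future premiums) = 3767 * 4.290159 = 16161.0288
V = 11636.4508 - 16161.0288
= -4524.5781


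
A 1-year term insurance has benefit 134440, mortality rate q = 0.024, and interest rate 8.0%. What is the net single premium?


NSP = benefit * q * v
v = 1/(1+i) = 0.925926
NSP = 134440 * 0.024 * 0.925926
= 2987.5556


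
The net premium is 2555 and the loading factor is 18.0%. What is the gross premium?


Gross = net * (1 + loading)
= 2555 * (1 + 0.18)
= 2555 * 1.18
= 3014.9


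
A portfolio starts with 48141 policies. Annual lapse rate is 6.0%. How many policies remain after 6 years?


remaining = initial * (1 - lapse)^years
= 48141 * (1 - 0.06)^6
= 48141 * 0.68987
= 33211.0211


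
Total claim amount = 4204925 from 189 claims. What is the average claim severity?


severity = total / number
= 4204925 / 189
= 22248.2804


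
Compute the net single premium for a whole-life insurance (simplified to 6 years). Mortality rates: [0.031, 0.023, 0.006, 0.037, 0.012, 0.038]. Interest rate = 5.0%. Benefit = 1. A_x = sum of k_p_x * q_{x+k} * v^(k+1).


v = 0.952381
Year 0: k_p_x=1.0, q=0.031, term=0.029524
Year 1: k_p_x=0.969, q=0.023, term=0.020215
Year 2: k_p_x=0.946713, q=0.006, term=0.004907
Year 3: k_p_x=0.941033, q=0.037, term=0.028645
Year 4: k_p_x=0.906215, q=0.012, term=0.008521
Year 5: k_p_x=0.89534, q=0.038, term=0.025388
A_x = 0.1172


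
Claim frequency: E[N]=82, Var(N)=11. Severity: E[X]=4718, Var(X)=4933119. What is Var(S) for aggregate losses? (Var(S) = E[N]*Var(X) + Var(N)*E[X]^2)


Var(S) = E[N]*Var(X) + Var(N)*E[X]^2
= 82*4933119 + 11*4718^2
= 404515758 + 244854764
= 6.4937e+08


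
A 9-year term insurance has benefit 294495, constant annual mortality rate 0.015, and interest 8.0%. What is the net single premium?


NSP = benefit * sum_{k=0}^{n-1} k_p_x * q * v^(k+1)
With constant q=0.015, v=0.925926
Sum = 0.088953
NSP = 294495 * 0.088953
= 26196.3209


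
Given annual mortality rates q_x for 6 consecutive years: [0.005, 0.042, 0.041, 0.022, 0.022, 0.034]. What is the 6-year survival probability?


p_k = 1 - q_k for each year
Survival = product of (1 - q_k)
= 0.995 * 0.958 * 0.959 * 0.978 * 0.978 * 0.966
= 0.8446


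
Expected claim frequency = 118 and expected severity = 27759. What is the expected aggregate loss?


E[S] = E[N] * E[X]
= 118 * 27759
= 3.2756e+06


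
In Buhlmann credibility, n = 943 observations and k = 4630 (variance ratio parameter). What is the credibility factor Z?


Z = n / (n + k)
= 943 / (943 + 4630)
= 943 / 5573
= 0.1692


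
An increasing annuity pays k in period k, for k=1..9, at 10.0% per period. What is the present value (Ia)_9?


(Ia)_n = sum_{k=1}^{n} k * v^k, v = 1/(1+i)
v = 0.909091
Sum computed term by term:
(Ia)_9 = 25.1805


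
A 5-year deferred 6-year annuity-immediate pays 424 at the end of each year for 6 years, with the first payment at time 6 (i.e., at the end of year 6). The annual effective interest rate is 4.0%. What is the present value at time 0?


PV at time 5 of the 6-year annuity-immediate:
a_n = 424 * (1-(1+0.04)^(-6))/0.04 = 2222.666
Discount back 5 years to time 0:
PV = 2222.666 * (1+0.04)^(-5)
= 2222.666 * 0.821927
= 1826.8695


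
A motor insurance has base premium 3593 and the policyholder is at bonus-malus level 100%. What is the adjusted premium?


adjusted = base * BM_level / 100
= 3593 * 100 / 100
= 3593 * 1.0
= 3593.0


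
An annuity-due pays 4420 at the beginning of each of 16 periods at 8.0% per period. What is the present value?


PV_due = PMT * (1-(1+i)^(-n))/i * (1+i)
PV_immediate = 39123.0517
PV_due = 39123.0517 * 1.08
= 42252.8958


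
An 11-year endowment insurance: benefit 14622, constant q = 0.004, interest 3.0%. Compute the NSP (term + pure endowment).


Term component = 531.1005
Pure endowment = 11_p_x * v^11 * benefit = 0.95687 * 0.722421 * 14622 = 10107.6462
NSP = 10638.7466


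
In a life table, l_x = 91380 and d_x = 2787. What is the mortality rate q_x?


q_x = d_x / l_x
= 2787 / 91380
= 0.0305


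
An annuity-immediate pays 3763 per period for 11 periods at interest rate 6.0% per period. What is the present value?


PV = PMT * (1 - (1+i)^(-n)) / i
= 3763 * (1 - (1+0.06)^(-11)) / 0.06
= 3763 * (1 - 0.526788) / 0.06
= 3763 * 7.886875
= 29678.309


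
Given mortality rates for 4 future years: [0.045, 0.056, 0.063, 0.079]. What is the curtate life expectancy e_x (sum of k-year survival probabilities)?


e_x = sum_{k=1}^{n} k_p_x
k_p_x values:
  1_p_x = 0.955
  2_p_x = 0.90152
  3_p_x = 0.844724
  4_p_x = 0.777991
e_x = 3.4792


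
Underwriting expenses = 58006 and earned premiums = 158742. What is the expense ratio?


Expense ratio = expenses / premiums
= 58006 / 158742
= 0.3654


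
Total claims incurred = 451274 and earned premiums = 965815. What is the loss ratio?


Loss ratio = claims / premiums
= 451274 / 965815
= 0.4672


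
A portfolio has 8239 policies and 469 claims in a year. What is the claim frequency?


frequency = claims / policies
= 469 / 8239
= 0.0569


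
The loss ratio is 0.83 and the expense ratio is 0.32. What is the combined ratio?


Combined ratio = loss ratio + expense ratio
= 0.83 + 0.32
= 1.15


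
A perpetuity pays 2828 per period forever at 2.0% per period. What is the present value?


PV = PMT / i
= 2828 / 0.02
= 141400.0


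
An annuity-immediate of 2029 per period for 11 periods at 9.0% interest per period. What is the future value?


FV = PMT * ((1+i)^n - 1) / i
= 2029 * ((1.09)^11 - 1) / 0.09
= 2029 * (2.580426 - 1) / 0.09
= 35629.8353


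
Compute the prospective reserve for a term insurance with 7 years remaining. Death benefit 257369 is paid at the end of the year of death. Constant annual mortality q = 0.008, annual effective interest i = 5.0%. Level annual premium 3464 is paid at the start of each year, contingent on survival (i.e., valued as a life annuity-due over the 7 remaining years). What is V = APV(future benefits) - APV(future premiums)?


v = 1/(1+i) = 0.952381
APV(future benefits) per unit = sum_{k=0}^{6} k_p_x * q * v^(k+1) = 0.045265
APV(future benefits) = 257369 * 0.045265 = 11649.9162
Life annuity-due factor ä_{x:7} = sum_{k=0}^{6} k_p_x * v^k = 5.941087
APV(future premiums) = 3464 * 5.941087 = 20579.9237
V = 11649.9162 - 20579.9237
= -8930.0075


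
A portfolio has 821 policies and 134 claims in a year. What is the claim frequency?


frequency = claims / policies
= 134 / 821
= 0.1632


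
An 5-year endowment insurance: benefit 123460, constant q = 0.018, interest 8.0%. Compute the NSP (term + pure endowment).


Term component = 8583.0698
Pure endowment = 5_p_x * v^5 * benefit = 0.913182 * 0.680583 * 123460 = 76729.9533
NSP = 85313.0231


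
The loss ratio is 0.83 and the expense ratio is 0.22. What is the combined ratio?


Combined ratio = loss ratio + expense ratio
= 0.83 + 0.22
= 1.05


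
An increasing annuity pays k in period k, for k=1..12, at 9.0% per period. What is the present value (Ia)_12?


(Ia)_n = sum_{k=1}^{n} k * v^k, v = 1/(1+i)
v = 0.917431
Sum computed term by term:
(Ia)_12 = 39.3197


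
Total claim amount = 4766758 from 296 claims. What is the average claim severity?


severity = total / number
= 4766758 / 296
= 16103.9122


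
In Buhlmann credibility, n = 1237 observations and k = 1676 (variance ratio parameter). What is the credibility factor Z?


Z = n / (n + k)
= 1237 / (1237 + 1676)
= 1237 / 2913
= 0.4246


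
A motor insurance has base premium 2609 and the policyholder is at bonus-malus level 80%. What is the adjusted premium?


adjusted = base * BM_level / 100
= 2609 * 80 / 100
= 2609 * 0.8
= 2087.2


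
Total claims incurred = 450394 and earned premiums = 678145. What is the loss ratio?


Loss ratio = claims / premiums
= 450394 / 678145
= 0.6642


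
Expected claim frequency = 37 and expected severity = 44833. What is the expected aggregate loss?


E[S] = E[N] * E[X]
= 37 * 44833
= 1.6588e+06


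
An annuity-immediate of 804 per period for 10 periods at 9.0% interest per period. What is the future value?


FV = PMT * ((1+i)^n - 1) / i
= 804 * ((1.09)^10 - 1) / 0.09
= 804 * (2.367364 - 1) / 0.09
= 12215.1155


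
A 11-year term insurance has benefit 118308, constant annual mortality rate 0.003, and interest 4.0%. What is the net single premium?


NSP = benefit * sum_{k=0}^{n-1} k_p_x * q * v^(k+1)
With constant q=0.003, v=0.961538
Sum = 0.025921
NSP = 118308 * 0.025921
= 3066.6802


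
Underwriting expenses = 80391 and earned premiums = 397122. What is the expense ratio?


Expense ratio = expenses / premiums
= 80391 / 397122
= 0.2024


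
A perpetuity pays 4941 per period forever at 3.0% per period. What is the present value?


PV = PMT / i
= 4941 / 0.03
= 164700.0


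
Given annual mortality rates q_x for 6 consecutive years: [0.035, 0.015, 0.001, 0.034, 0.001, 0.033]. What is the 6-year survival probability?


p_k = 1 - q_k for each year
Survival = product of (1 - q_k)
= 0.965 * 0.985 * 0.999 * 0.966 * 0.999 * 0.967
= 0.8861


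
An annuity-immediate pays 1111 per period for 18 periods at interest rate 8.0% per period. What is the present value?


PV = PMT * (1 - (1+i)^(-n)) / i
= 1111 * (1 - (1+0.08)^(-18)) / 0.08
= 1111 * (1 - 0.250249) / 0.08
= 1111 * 9.371887
= 10412.1666


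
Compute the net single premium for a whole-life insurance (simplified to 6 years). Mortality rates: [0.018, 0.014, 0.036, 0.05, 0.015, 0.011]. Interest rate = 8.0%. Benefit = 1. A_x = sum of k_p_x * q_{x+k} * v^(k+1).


v = 0.925926
Year 0: k_p_x=1.0, q=0.018, term=0.016667
Year 1: k_p_x=0.982, q=0.014, term=0.011787
Year 2: k_p_x=0.968252, q=0.036, term=0.027671
Year 3: k_p_x=0.933395, q=0.05, term=0.034304
Year 4: k_p_x=0.886725, q=0.015, term=0.009052
Year 5: k_p_x=0.873424, q=0.011, term=0.006054
A_x = 0.1055


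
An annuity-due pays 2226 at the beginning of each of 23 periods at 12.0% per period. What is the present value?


PV_due = PMT * (1-(1+i)^(-n))/i * (1+i)
PV_immediate = 17181.2334
PV_due = 17181.2334 * 1.12
= 19242.9814


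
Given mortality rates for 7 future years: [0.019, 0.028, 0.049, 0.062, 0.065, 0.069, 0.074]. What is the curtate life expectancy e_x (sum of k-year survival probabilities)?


e_x = sum_{k=1}^{n} k_p_x
k_p_x values:
  1_p_x = 0.981
  2_p_x = 0.953532
  3_p_x = 0.906809
  4_p_x = 0.850587
  5_p_x = 0.795299
  6_p_x = 0.740423
  7_p_x = 0.685632
e_x = 5.9133


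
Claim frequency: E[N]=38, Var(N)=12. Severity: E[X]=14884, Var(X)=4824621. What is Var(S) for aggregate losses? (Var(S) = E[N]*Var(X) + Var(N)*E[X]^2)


Var(S) = E[N]*Var(X) + Var(N)*E[X]^2
= 38*4824621 + 12*14884^2
= 183335598 + 2658401472
= 2.8417e+09


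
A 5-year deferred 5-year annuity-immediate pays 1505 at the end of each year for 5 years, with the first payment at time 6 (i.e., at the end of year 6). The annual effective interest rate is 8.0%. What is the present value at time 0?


PV at time 5 of the 5-year annuity-immediate:
a_n = 1505 * (1-(1+0.08)^(-5))/0.08 = 6009.0286
Discount back 5 years to time 0:
PV = 6009.0286 * (1+0.08)^(-5)
= 6009.0286 * 0.680583
= 4089.6439


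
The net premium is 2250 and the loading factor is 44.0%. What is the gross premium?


Gross = net * (1 + loading)
= 2250 * (1 + 0.44)
= 2250 * 1.44
= 3240.0


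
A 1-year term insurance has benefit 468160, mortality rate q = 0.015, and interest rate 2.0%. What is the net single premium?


NSP = benefit * q * v
v = 1/(1+i) = 0.980392
NSP = 468160 * 0.015 * 0.980392
= 6884.7059


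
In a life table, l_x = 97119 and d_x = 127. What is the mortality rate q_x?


q_x = d_x / l_x
= 127 / 97119
= 0.0013


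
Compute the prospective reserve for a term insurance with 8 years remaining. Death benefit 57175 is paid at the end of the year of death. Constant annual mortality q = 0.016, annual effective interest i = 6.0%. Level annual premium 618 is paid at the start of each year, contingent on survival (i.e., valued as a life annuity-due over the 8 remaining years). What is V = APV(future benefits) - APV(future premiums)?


v = 1/(1+i) = 0.943396
APV(future benefits) per unit = sum_{k=0}^{7} k_p_x * q * v^(k+1) = 0.09443
APV(future benefits) = 57175 * 0.09443 = 5399.0075
Life annuity-due factor ä_{x:8} = sum_{k=0}^{7} k_p_x * v^k = 6.255955
APV(future premiums) = 618 * 6.255955 = 3866.1804
V = 5399.0075 - 3866.1804
= 1532.8271


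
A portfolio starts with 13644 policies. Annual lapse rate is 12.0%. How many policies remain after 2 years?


remaining = initial * (1 - lapse)^years
= 13644 * (1 - 0.12)^2
= 13644 * 0.7744
= 10565.9136
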